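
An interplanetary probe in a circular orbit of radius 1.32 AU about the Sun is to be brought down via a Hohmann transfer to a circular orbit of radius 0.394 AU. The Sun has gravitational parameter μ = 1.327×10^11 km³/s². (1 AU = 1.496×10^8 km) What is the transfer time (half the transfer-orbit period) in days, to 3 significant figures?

In km: r₁ = 1.32 × 1.496×10^8 = 1.97472×10^8 km; r₂ = 0.394 × 1.496×10^8 = 5.89424×10^7 km.
The Hohmann ellipse has a_t = (r₁ + r₂)/2 = 1.282072×10^8 km.
Half the transfer-orbit period gives t = π√(a_t³/μ) = 1.252×10^7 s.
Converting: 1.252×10^7 s ÷ 86400 s/day = 145 days.

t = 145 days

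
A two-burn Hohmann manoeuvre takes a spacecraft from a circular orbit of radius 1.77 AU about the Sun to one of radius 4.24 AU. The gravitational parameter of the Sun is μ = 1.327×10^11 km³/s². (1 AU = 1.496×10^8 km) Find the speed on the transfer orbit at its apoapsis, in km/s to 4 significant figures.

In km: r₁ = 1.77 × 1.496×10^8 = 2.64792×10^8 km; r₂ = 4.24 × 1.496×10^8 = 6.34304×10^8 km.
The Hohmann ellipse has a_t = (r₁ + r₂)/2 = 4.49548×10^8 km.
At apoapsis, r = 6.34304×10^8 km.
From the vis-viva equation, v = √[μ(2/r − 1/a_t)] = 11.10 km/s.

v = 11.10 km/s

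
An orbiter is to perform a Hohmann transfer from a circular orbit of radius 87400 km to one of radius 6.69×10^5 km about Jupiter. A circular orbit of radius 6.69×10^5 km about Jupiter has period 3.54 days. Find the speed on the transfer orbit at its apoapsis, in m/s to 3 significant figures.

v = 6610 m/s

From Kepler's third law T² = 4π²r³/μ at r = 6.69×10^5 km, T = 3.54 days = 3.54 × 86400 s = 3.05856×10^5 s: μ = 4π²r³/T² = 1.26358×10^8 km³/s².
Transfer-ellipse semi-major axis a_t = (r₁ + r₂)/2 = (87400 + 6.690×10^5)/2 = 3.782×10^5 km.
The apoapsis of the transfer ellipse is at r = 6.690×10^5 km.
From the vis-viva equation, v = √[μ(2/r − 1/a_t)] = 6.607 km/s.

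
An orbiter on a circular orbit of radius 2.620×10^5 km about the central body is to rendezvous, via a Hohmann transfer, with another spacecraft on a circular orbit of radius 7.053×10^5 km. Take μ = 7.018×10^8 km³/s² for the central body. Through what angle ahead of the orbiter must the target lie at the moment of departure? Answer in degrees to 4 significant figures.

φ = 77.79°

Transfer-ellipse semi-major axis a_t = (r₁ + r₂)/2 = (2.620×10^5 + 7.053×10^5)/2 = 4.8365×10^5 km.
The half-period of the transfer ellipse is t = π√(a_t³/μ) = 39887.8 s.
The target's mean motion on its circular orbit is ω₂ = √(μ/r₂³) = 4.47245×10^-5 rad/s.
Angle swept by the target during transfer: ω₂·t = 1.78396 rad = 102.21°.
The orbiter traverses 180° on the transfer ellipse, so the target must lead by 180° − 102.21° = 77.79°.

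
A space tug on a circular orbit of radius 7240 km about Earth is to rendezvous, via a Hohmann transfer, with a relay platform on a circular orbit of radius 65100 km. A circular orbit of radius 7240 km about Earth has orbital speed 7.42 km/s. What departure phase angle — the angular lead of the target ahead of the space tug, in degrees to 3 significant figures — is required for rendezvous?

φ = 105°

From the circular-orbit relation v² = μ/r at r = 7240 km: μ = v²r = (7.42)² × 7240 = 3.98608×10^5 km³/s².
Semi-major axis of the transfer orbit: a_t = (7240 + 65100)/2 = 36170 km.
The half-period of the transfer ellipse is t = π√(a_t³/μ) = 34230 s.
Target angular speed ω₂ = √(μ/r₂³) = 3.801×10^-5 rad/s.
Angle swept by the target during transfer: ω₂·t = 1.3011 rad = 74.55°.
Arrival is 180° from departure on the ellipse, so φ = 180° − 74.55° = 105°.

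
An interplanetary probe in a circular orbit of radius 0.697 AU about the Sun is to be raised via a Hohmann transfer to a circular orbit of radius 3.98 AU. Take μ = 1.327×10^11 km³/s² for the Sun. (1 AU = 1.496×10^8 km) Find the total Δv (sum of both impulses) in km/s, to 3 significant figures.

Δv = 17.6 km/s

In km: r₁ = 0.697 × 1.496×10^8 = 1.042712×10^8 km; r₂ = 3.98 × 1.496×10^8 = 5.95408×10^8 km.
The Hohmann ellipse has a_t = (r₁ + r₂)/2 = 3.498396×10^8 km.
At r₁ the circular-orbit speed is v₁ = √(μ/r₁) = 35.674 km/s.
On the transfer ellipse at r₁, vis-viva gives v_p = √[μ(2/r₁ − 1/a_t)] = 46.540 km/s.
First burn Δv₁ = |v_p − v₁| = 10.866 km/s.
Circular speed at r₂: v₂ = √(μ/r₂) = 14.9289 km/s.
Transfer-orbit speed at r₂: v_a = √[μ(2/r₂ − 1/a_t)] = 8.15034 km/s.
Second burn Δv₂ = |v₂ − v_a| = 6.7786 km/s.
Δv = Δv₁ + Δv₂ = 10.866 + 6.7786 = 17.64 km/s.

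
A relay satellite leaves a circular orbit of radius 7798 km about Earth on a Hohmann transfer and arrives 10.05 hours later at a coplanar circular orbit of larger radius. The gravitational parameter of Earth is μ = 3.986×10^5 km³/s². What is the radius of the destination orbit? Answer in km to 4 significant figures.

r₂ = 67260 km

Transfer time t = 10.05 hours = 36180 s, and t = π√(a_t³/μ).
So a_t = (μ t²/π²)^(1/3) = (3.986×10^5 × (36180)² / π²)^(1/3) = 37531 km.
Since a_t = (r₁ + r₂)/2, r₂ = 2a_t − r₁ = 2×37531 − 7798 = 67264 km.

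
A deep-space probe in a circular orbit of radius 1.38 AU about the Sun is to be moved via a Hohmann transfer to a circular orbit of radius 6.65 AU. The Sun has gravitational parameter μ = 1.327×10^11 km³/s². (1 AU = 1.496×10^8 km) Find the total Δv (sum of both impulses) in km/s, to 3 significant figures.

Δv = 12.1 km/s

In km: r₁ = 1.38 × 1.496×10^8 = 2.06448×10^8 km; r₂ = 6.65 × 1.496×10^8 = 9.9484×10^8 km.
The Hohmann ellipse has a_t = (r₁ + r₂)/2 = 6.00644×10^8 km.
At r₁ the circular-orbit speed is v₁ = √(μ/r₁) = 25.353 km/s.
Transfer-orbit speed at r₁ (vis-viva equation): v_p = √[μ(2/r₁ − 1/a_t)] = 32.629 km/s.
First burn Δv₁ = |v_p − v₁| = 7.276 km/s.
Circular speed at r₂: v₂ = √(μ/r₂) = 11.549 km/s.
Transfer-orbit speed at r₂: v_a = √[μ(2/r₂ − 1/a_t)] = 6.7710 km/s.
Second burn Δv₂ = |v₂ − v_a| = 4.778 km/s.
Δv = Δv₁ + Δv₂ = 7.276 + 4.778 = 12.05 km/s.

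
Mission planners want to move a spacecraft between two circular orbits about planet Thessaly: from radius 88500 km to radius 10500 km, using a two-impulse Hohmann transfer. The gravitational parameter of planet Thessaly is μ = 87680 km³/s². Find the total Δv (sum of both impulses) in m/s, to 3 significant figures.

Δv = 1510 m/s

Transfer-ellipse semi-major axis a_t = (r₁ + r₂)/2 = (88500 + 10500)/2 = 49500 km.
At r₁ the circular-orbit speed is v₁ = √(μ/r₁) = 0.99536 km/s.
On the transfer ellipse at r₁, vis-viva equation gives v_a = √[μ(2/r₁ − 1/a_t)] = 0.45843 km/s.
First burn Δv₁ = |v_a − v₁| = 0.5369 km/s.
Circular speed at r₂: v₂ = √(μ/r₂) = 2.8897 km/s.
Transfer-orbit speed at r₂: v_p = √[μ(2/r₂ − 1/a_t)] = 3.8639 km/s.
Second burn Δv₂ = |v₂ − v_p| = 0.9742 km/s.
Total Δv = Δv₁ + Δv₂ = 1.511 km/s.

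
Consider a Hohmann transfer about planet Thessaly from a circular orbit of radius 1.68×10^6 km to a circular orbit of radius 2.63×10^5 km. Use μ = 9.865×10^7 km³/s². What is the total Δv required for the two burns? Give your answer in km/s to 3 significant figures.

Δv = 9.78 km/s

The Hohmann ellipse has a_t = (r₁ + r₂)/2 = 9.715×10^5 km.
Circular speed at r₁: v₁ = √(μ/r₁) = √(9.865×10^7/1.680×10^6) = 7.663 km/s.
On the transfer ellipse at r₁, vis-viva equation gives v_a = √[μ(2/r₁ − 1/a_t)] = 3.987 km/s.
First burn Δv₁ = |v_a − v₁| = 3.676 km/s.
At r₂, v₂ = √(μ/r₂) = 19.3674 km/s.
Transfer-orbit speed at r₂: v_p = √[μ(2/r₂ − 1/a_t)] = 25.4685 km/s.
Second burn Δv₂ = |v₂ − v_p| = 6.101 km/s.
Total Δv = Δv₁ + Δv₂ = 9.777 km/s.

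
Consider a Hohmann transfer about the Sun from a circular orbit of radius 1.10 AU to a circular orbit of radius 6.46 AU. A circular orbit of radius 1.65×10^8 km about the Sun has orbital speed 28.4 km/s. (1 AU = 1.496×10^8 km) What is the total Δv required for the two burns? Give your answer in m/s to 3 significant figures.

From the circular-orbit relation v² = μ/r at r = 1.65×10^8 km: μ = v²r = (28.4)² × 1.65×10^8 = 1.33082×10^11 km³/s².
In km: r₁ = 1.10 × 1.496×10^8 = 1.6456×10^8 km; r₂ = 6.46 × 1.496×10^8 = 9.66416×10^8 km.
Transfer-ellipse semi-major axis a_t = (r₁ + r₂)/2 = (1.6456×10^8 + 9.66416×10^8)/2 = 5.65488×10^8 km.
At r₁ the circular-orbit speed is v₁ = √(μ/r₁) = 28.438 km/s.
Transfer-orbit speed at r₁ (vis-viva equation): v_p = √[μ(2/r₁ − 1/a_t)] = 37.177 km/s.
First burn Δv₁ = |v_p − v₁| = 8.739 km/s.
At r₂, v₂ = √(μ/r₂) = 11.735 km/s.
Transfer-orbit speed at r₂: v_a = √[μ(2/r₂ − 1/a_t)] = 6.3304 km/s.
Second burn Δv₂ = |v₂ − v_a| = 5.405 km/s.
Total Δv = Δv₁ + Δv₂ = 14.14 km/s.

Δv = 14100 m/s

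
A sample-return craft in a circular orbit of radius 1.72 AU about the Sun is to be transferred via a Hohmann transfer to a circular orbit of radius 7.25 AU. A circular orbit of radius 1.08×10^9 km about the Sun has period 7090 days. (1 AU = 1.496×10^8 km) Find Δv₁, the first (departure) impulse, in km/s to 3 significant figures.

From Kepler's third law T² = 4π²r³/μ at r = 1.08×10^9 km, T = 7090 days = 7090 × 86400 s = 6.12576×10^8 s: μ = 4π²r³/T² = 1.32529×10^11 km³/s².
In km: r₁ = 1.72 × 1.496×10^8 = 2.57312×10^8 km; r₂ = 7.25 × 1.496×10^8 = 1.0846×10^9 km.
Semi-major axis of the transfer orbit: a_t = (2.57312×10^8 + 1.0846×10^9)/2 = 6.70956×10^8 km.
On the circular orbit at r = 2.57312×10^8 km, v_c = √(μ/r) = 22.69 km/s.
Vis-viva on the transfer ellipse at r = 2.57312×10^8 km gives v_t = √[μ(2/r − 1/a_t)] = 28.85 km/s.
Δv₁ = |v_t − v_c| = |28.85 − 22.69| = 6.160 km/s.

Δv₁ = 6.16 km/s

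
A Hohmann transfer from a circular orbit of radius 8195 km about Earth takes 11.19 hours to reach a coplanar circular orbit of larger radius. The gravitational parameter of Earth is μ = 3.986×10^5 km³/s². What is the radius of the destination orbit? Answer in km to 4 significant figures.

Transfer time t = 11.19 hours = 40284 s, and t = π√(a_t³/μ).
So a_t = (μ t²/π²)^(1/3) = (3.986×10^5 × (40284)² / π²)^(1/3) = 40318 km.
Since a_t = (r₁ + r₂)/2, r₂ = 2a_t − r₁ = 2×40318 − 8195 = 72441 km.

r₂ = 72440 km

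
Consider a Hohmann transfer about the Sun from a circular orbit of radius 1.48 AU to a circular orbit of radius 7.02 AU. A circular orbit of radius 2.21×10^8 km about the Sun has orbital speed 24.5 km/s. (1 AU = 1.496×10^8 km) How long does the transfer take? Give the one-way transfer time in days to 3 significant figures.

t = 1600 days

From the circular-orbit relation v² = μ/r at r = 2.21×10^8 km: μ = v²r = (24.5)² × 2.21×10^8 = 1.32655×10^11 km³/s².
In km: r₁ = 1.48 × 1.496×10^8 = 2.21408×10^8 km; r₂ = 7.02 × 1.496×10^8 = 1.050192×10^9 km.
Transfer-ellipse semi-major axis a_t = (r₁ + r₂)/2 = (2.21408×10^8 + 1.050192×10^9)/2 = 6.358×10^8 km.
Half the transfer-orbit period gives t = π√(a_t³/μ) = 1.383×10^8 s.
Converting: 1.383×10^8 s ÷ 86400 s/day = 1600 days.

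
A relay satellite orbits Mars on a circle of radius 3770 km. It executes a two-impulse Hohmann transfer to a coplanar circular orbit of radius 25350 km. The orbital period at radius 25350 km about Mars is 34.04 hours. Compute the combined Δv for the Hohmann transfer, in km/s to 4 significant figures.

From Kepler's third law T² = 4π²r³/μ at r = 25350 km, T = 34.04 hours = 34.04 × 3600 s = 1.22544×10^5 s: μ = 4π²r³/T² = 42826.2 km³/s².
Transfer-ellipse semi-major axis a_t = (r₁ + r₂)/2 = (3770 + 25350)/2 = 14560 km.
At r₁ the circular-orbit speed is v₁ = √(μ/r₁) = 3.370 km/s.
On the transfer ellipse at r₁, vis-viva equation gives v_p = √[μ(2/r₁ − 1/a_t)] = 4.447 km/s.
First burn Δv₁ = |v_p − v₁| = 1.077 km/s.
At r₂, v₂ = √(μ/r₂) = 1.2998 km/s.
Transfer-orbit speed at r₂: v_a = √[μ(2/r₂ − 1/a_t)] = 0.66139 km/s.
Second burn Δv₂ = |v₂ − v_a| = 0.6384 km/s.
Total Δv = Δv₁ + Δv₂ = 1.715 km/s.

Δv = 1.715 km/s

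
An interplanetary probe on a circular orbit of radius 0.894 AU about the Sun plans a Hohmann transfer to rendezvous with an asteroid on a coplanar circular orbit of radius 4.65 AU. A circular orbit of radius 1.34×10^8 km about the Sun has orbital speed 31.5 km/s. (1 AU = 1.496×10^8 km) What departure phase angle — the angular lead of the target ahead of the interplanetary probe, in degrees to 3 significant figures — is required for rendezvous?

φ = 97.2°

From the circular-orbit relation v² = μ/r at r = 1.34×10^8 km: μ = v²r = (31.5)² × 1.34×10^8 = 1.32962×10^11 km³/s².
In km: r₁ = 0.894 × 1.496×10^8 = 1.337424×10^8 km; r₂ = 4.65 × 1.496×10^8 = 6.9564×10^8 km.
Semi-major axis of the transfer orbit: a_t = (1.337424×10^8 + 6.9564×10^8)/2 = 4.146912×10^8 km.
Transfer time t = π√(a_t³/μ) = 7.2757×10^7 s.
The target's mean motion on its circular orbit is ω₂ = √(μ/r₂³) = 1.9874×10^-8 rad/s.
Angle swept by the target during transfer: ω₂·t = 1.44597 rad = 82.848°.
Arrival is 180° from departure on the ellipse, so φ = 180° − 82.848° = 97.2°.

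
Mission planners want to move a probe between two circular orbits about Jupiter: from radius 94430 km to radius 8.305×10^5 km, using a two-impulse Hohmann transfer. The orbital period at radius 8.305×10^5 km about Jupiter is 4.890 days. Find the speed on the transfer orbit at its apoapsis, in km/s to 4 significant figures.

From Kepler's third law T² = 4π²r³/μ at r = 8.305×10^5 km, T = 4.890 days = 4.890 × 86400 s = 4.22496×10^5 s: μ = 4π²r³/T² = 1.26687×10^8 km³/s².
Semi-major axis of the transfer orbit: a_t = (94430 + 8.305×10^5)/2 = 4.62465×10^5 km.
At apoapsis, r = 8.305×10^5 km.
From the vis-viva equation, v = √[μ(2/r − 1/a_t)] = 5.581 km/s.

v = 5.581 km/s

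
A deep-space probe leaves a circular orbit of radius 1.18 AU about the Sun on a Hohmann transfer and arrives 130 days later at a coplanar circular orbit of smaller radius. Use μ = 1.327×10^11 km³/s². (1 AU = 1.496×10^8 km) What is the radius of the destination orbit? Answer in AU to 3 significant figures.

r₂ = 0.414 AU

In km: r₁ = 1.18 × 1.496×10^8 = 1.76528×10^8 km.
Transfer time t = 130 days = 1.1232×10^7 s, and t = π√(a_t³/μ).
So a_t = (μ t²/π²)^(1/3) = (1.327×10^11 × (1.1232×10^7)² / π²)^(1/3) = 1.1926×10^8 km.
Since a_t = (r₁ + r₂)/2, r₂ = 2a_t − r₁ = 2×1.1926×10^8 − 1.76528×10^8 = 6.1992×10^7 km.
In AU: r₂ = 6.1992×10^7 / 1.496×10^8 = 0.414 AU.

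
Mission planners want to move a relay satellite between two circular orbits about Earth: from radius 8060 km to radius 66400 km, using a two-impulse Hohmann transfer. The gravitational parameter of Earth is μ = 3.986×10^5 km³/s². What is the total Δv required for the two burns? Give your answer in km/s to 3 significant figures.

Δv = 3.67 km/s

Semi-major axis of the transfer orbit: a_t = (8060 + 66400)/2 = 37230 km.
Circular speed at r₁: v₁ = √(μ/r₁) = √(3.986×10^5/8060) = 7.0324 km/s.
On the transfer ellipse at r₁, vis-viva gives v_p = √[μ(2/r₁ − 1/a_t)] = 9.3916 km/s.
First burn Δv₁ = |v_p − v₁| = 2.359 km/s.
At r₂, v₂ = √(μ/r₂) = 2.450 km/s.
Transfer-orbit speed at r₂: v_a = √[μ(2/r₂ − 1/a_t)] = 1.140 km/s.
Second burn Δv₂ = |v₂ − v_a| = 1.310 km/s.
Δv = Δv₁ + Δv₂ = 2.359 + 1.310 = 3.669 km/s.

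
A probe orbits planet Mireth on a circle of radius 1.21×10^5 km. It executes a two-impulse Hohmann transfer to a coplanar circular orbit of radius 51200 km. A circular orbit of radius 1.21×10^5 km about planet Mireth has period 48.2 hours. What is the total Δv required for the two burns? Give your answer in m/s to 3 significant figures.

Δv = 2250 m/s

From Kepler's third law T² = 4π²r³/μ at r = 1.21×10^5 km, T = 48.2 hours = 48.2 × 3600 s = 1.7352×10^5 s: μ = 4π²r³/T² = 2.32283×10^6 km³/s².
Semi-major axis of the transfer orbit: a_t = (1.210×10^5 + 51200)/2 = 86100 km.
Circular speed at r₁: v₁ = √(μ/r₁) = √(2.32283×10^6/1.210×10^5) = 4.3814 km/s.
On the transfer ellipse at r₁, v² = μ(2/r − 1/a) gives v_a = √[μ(2/r₁ − 1/a_t)] = 3.3787 km/s.
First burn Δv₁ = |v_a − v₁| = 1.003 km/s.
At r₂, v₂ = √(μ/r₂) = 6.736 km/s.
Transfer-orbit speed at r₂: v_p = √[μ(2/r₂ − 1/a_t)] = 7.985 km/s.
Second burn Δv₂ = |v₂ − v_p| = 1.249 km/s.
Total Δv = Δv₁ + Δv₂ = 2.252 km/s.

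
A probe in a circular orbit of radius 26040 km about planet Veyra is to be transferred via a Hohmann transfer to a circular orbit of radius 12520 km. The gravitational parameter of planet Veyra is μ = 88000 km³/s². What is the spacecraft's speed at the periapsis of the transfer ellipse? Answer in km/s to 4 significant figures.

Semi-major axis of the transfer orbit: a_t = (26040 + 12520)/2 = 19280 km.
At periapsis, r = 12520 km.
From the vis-viva equation, v = √[μ(2/r − 1/a_t)] = 3.081 km/s.

v = 3.081 km/s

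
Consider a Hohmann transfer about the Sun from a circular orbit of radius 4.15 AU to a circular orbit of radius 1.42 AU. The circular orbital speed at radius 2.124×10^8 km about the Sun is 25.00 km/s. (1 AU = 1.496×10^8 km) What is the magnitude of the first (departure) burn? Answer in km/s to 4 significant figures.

Δv₁ = 4.181 km/s

From the circular-orbit relation v² = μ/r at r = 2.124×10^8 km: μ = v²r = (25.00)² × 2.124×10^8 = 1.32750×10^11 km³/s².
In km: r₁ = 4.15 × 1.496×10^8 = 6.2084×10^8 km; r₂ = 1.42 × 1.496×10^8 = 2.12432×10^8 km.
Transfer-ellipse semi-major axis a_t = (r₁ + r₂)/2 = (6.2084×10^8 + 2.12432×10^8)/2 = 4.16636×10^8 km.
Circular speed at r = 6.2084×10^8 km: v_c = √(μ/r) = 14.6227 km/s.
Vis-viva on the transfer ellipse at r = 6.2084×10^8 km gives v_t = √[μ(2/r − 1/a_t)] = 10.4414 km/s.
Δv₁ = |v_t − v_c| = |10.4414 − 14.6227| = 4.181 km/s.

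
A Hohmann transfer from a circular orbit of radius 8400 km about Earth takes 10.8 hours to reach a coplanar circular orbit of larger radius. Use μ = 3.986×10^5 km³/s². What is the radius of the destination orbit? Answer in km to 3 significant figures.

Transfer time t = 10.8 hours = 38880 s, and t = π√(a_t³/μ).
So a_t = (μ t²/π²)^(1/3) = (3.986×10^5 × (38880)² / π²)^(1/3) = 39376 km.
Since a_t = (r₁ + r₂)/2, r₂ = 2a_t − r₁ = 2×39376 − 8400 = 70352 km.

r₂ = 70400 km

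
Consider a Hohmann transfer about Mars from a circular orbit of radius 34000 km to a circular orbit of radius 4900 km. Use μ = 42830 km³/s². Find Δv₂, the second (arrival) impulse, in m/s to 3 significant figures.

Δv₂ = 952 m/s

The Hohmann ellipse has a_t = (r₁ + r₂)/2 = 19450 km.
On the circular orbit at r = 4900 km, v_c = √(μ/r) = 2.9565 km/s.
Transfer-orbit speed at the same r (vis-viva, a = a_t): v_t = √[μ(2/r − 1/a_t)] = 3.9089 km/s.
Δv₂ = |v_t − v_c| = |3.9089 − 2.9565| = 0.9524 km/s.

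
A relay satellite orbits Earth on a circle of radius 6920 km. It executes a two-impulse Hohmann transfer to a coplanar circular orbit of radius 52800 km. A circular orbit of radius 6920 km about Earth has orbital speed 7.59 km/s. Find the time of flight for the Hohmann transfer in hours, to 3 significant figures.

From the circular-orbit relation v² = μ/r at r = 6920 km: μ = v²r = (7.59)² × 6920 = 3.98648×10^5 km³/s².
Transfer-ellipse semi-major axis a_t = (r₁ + r₂)/2 = (6920 + 52800)/2 = 29860 km.
Transfer time t = π√(a_t³/μ) = π√((29860)³ / 3.98648×10^5) = 25670 s.
Converting: 25670 s ÷ 3600 s/hour = 7.13 hours.

t = 7.13 hours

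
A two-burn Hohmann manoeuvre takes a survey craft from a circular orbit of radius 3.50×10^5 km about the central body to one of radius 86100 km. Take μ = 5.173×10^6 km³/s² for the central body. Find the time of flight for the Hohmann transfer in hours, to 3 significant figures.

t = 39.1 hours

Transfer-ellipse semi-major axis a_t = (r₁ + r₂)/2 = (3.500×10^5 + 86100)/2 = 2.1805×10^5 km.
Transfer time t = π√(a_t³/μ) = π√((2.1805×10^5)³ / 5.173×10^6) = 1.406×10^5 s.
Converting: 1.406×10^5 s ÷ 3600 s/hour = 39.1 hours.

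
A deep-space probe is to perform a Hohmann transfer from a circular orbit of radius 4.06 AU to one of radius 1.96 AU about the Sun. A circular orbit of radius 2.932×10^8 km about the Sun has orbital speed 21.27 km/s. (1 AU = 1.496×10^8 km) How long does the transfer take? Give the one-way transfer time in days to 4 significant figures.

t = 954.0 days

From the circular-orbit relation v² = μ/r at r = 2.932×10^8 km: μ = v²r = (21.27)² × 2.932×10^8 = 1.32647×10^11 km³/s².
In km: r₁ = 4.06 × 1.496×10^8 = 6.07376×10^8 km; r₂ = 1.96 × 1.496×10^8 = 2.93216×10^8 km.
The Hohmann ellipse has a_t = (r₁ + r₂)/2 = 4.50296×10^8 km.
By Kepler's third law the transfer-orbit period is T = 2π√(a_t³/μ), so t = T/2 = 8.2423×10^7 s.
Converting: 8.2423×10^7 s ÷ 86400 s/day = 954.0 days.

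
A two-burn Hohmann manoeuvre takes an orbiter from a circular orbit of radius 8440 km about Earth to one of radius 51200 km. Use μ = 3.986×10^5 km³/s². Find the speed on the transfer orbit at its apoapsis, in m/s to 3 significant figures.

v = 1480 m/s

Semi-major axis of the transfer orbit: a_t = (8440 + 51200)/2 = 29820 km.
The apoapsis of the transfer ellipse is at r = 51200 km.
Vis-viva: v = √[μ(2/r − 1/a_t)] = √[3.986×10^5 × (2/51200 − 1/29820)] = 1.484 km/s.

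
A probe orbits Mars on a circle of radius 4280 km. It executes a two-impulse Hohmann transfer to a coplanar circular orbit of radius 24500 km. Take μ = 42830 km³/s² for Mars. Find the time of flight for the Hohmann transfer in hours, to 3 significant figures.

The Hohmann ellipse has a_t = (r₁ + r₂)/2 = 14390 km.
Half the transfer-orbit period gives t = π√(a_t³/μ) = 26200 s.
Converting: 26200 s ÷ 3600 s/hour = 7.28 hours.

t = 7.28 hours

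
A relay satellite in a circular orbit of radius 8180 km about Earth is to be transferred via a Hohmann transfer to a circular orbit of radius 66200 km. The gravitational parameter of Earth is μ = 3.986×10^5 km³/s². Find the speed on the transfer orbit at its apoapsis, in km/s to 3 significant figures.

v = 1.15 km/s

Semi-major axis of the transfer orbit: a_t = (8180 + 66200)/2 = 37190 km.
At apoapsis, r = 66200 km.
From the vis-viva equation, v = √[μ(2/r − 1/a_t)] = 1.151 km/s.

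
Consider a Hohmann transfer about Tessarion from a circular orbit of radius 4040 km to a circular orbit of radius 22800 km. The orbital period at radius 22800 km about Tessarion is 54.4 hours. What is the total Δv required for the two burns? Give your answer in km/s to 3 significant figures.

Δv = 0.857 km/s

From Kepler's third law T² = 4π²r³/μ at r = 22800 km, T = 54.4 hours = 54.4 × 3600 s = 1.9584×10^5 s: μ = 4π²r³/T² = 12200.0 km³/s².
Transfer-ellipse semi-major axis a_t = (r₁ + r₂)/2 = (4040 + 22800)/2 = 13420 km.
Circular speed at r₁: v₁ = √(μ/r₁) = √(12200.0/4040) = 1.737761 km/s.
On the transfer ellipse at r₁, vis-viva equation gives v_p = √[μ(2/r₁ − 1/a_t)] = 2.265068 km/s.
First burn Δv₁ = |v_p − v₁| = 0.527307 km/s.
Circular speed at r₂: v₂ = √(μ/r₂) = 0.731498 km/s.
Transfer-orbit speed at r₂: v_a = √[μ(2/r₂ − 1/a_t)] = 0.401354 km/s.
Second burn Δv₂ = |v₂ − v_a| = 0.330144 km/s.
Total Δv = Δv₁ + Δv₂ = 0.8575 km/s.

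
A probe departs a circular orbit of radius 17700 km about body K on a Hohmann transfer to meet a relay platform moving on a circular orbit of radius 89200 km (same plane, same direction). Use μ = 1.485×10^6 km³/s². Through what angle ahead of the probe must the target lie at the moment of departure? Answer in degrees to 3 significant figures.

The Hohmann ellipse has a_t = (r₁ + r₂)/2 = 53450 km.
Transfer time t = π√(a_t³/μ) = 31857 s.
Target angular speed ω₂ = √(μ/r₂³) = 4.5742×10^-5 rad/s.
Angle swept by the target during transfer: ω₂·t = 1.4572 rad = 83.49°.
The probe traverses 180° on the transfer ellipse, so the target must lead by 180° − 83.49° = 96.5°.

φ = 96.5°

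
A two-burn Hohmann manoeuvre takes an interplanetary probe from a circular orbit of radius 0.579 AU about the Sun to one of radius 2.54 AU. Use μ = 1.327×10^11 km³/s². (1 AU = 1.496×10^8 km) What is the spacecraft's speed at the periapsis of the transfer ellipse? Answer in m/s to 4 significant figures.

In km: r₁ = 0.579 × 1.496×10^8 = 8.66184×10^7 km; r₂ = 2.54 × 1.496×10^8 = 3.79984×10^8 km.
Transfer-ellipse semi-major axis a_t = (r₁ + r₂)/2 = (8.66184×10^7 + 3.79984×10^8)/2 = 2.333012×10^8 km.
At periapsis, r = 8.66184×10^7 km.
Applying v² = μ(2/r − 1/a_t): v = 49.95 km/s.

v = 49950 m/s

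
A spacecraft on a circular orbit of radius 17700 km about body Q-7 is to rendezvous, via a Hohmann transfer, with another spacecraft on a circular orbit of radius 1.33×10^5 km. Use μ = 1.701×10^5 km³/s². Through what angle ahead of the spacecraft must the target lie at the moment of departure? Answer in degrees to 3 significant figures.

Transfer-ellipse semi-major axis a_t = (r₁ + r₂)/2 = (17700 + 1.330×10^5)/2 = 75350 km.
The half-period of the transfer ellipse is t = π√(a_t³/μ) = 1.57552×10^5 s.
The target's mean motion on its circular orbit is ω₂ = √(μ/r₂³) = 8.50305×10^-6 rad/s.
Angle swept by the target during transfer: ω₂·t = 1.3397 rad = 76.76°.
Arrival is 180° from departure on the ellipse, so φ = 180° − 76.76° = 103°.

φ = 103°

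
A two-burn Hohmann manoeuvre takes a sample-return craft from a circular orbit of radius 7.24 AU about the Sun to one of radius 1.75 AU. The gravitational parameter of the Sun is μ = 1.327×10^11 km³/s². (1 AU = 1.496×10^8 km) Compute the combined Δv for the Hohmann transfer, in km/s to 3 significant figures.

In km: r₁ = 7.24 × 1.496×10^8 = 1.083104×10^9 km; r₂ = 1.75 × 1.496×10^8 = 2.618×10^8 km.
Transfer-ellipse semi-major axis a_t = (r₁ + r₂)/2 = (1.083104×10^9 + 2.618×10^8)/2 = 6.72452×10^8 km.
Circular speed at r₁: v₁ = √(μ/r₁) = √(1.327×10^11/1.083104×10^9) = 11.0688 km/s.
Transfer-orbit speed at r₁ (v² = μ(2/r − 1/a)): v_a = √[μ(2/r₁ − 1/a_t)] = 6.90645 km/s.
First burn Δv₁ = |v_a − v₁| = 4.162 km/s.
Circular speed at r₂: v₂ = √(μ/r₂) = 22.514 km/s.
Transfer-orbit speed at r₂: v_p = √[μ(2/r₂ − 1/a_t)] = 28.573 km/s.
Second burn Δv₂ = |v₂ − v_p| = 6.059 km/s.
Total Δv = Δv₁ + Δv₂ = 10.22 km/s.

Δv = 10.2 km/s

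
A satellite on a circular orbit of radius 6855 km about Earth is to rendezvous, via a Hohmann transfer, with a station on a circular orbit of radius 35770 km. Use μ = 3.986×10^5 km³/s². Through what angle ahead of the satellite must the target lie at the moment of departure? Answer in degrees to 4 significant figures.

φ = 97.22°

Transfer-ellipse semi-major axis a_t = (r₁ + r₂)/2 = (6855 + 35770)/2 = 21312.5 km.
The half-period of the transfer ellipse is t = π√(a_t³/μ) = 15482.2 s.
Target angular speed ω₂ = √(μ/r₂³) = 9.33233×10^-5 rad/s.
Angle swept by the target during transfer: ω₂·t = 1.44485 rad = 82.78°.
Arrival is 180° from departure on the ellipse, so φ = 180° − 82.78° = 97.22°.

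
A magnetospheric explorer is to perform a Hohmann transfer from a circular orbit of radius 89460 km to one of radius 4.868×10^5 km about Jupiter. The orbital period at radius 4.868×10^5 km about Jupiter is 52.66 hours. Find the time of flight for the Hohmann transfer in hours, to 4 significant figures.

t = 11.99 hours

From Kepler's third law T² = 4π²r³/μ at r = 4.868×10^5 km, T = 52.66 hours = 52.66 × 3600 s = 1.89576×10^5 s: μ = 4π²r³/T² = 1.26720×10^8 km³/s².
Semi-major axis of the transfer orbit: a_t = (89460 + 4.868×10^5)/2 = 2.8813×10^5 km.
Half the transfer-orbit period gives t = π√(a_t³/μ) = 43160 s.
Converting: 43160 s ÷ 3600 s/hour = 11.99 hours.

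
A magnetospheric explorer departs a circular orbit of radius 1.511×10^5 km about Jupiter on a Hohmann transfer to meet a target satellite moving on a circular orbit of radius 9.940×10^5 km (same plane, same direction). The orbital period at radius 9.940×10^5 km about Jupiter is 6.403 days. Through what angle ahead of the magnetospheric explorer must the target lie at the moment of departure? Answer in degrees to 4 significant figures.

From Kepler's third law T² = 4π²r³/μ at r = 9.940×10^5 km, T = 6.403 days = 6.403 × 86400 s = 5.532192×10^5 s: μ = 4π²r³/T² = 1.26685×10^8 km³/s².
The Hohmann ellipse has a_t = (r₁ + r₂)/2 = 5.7255×10^5 km.
The half-period of the transfer ellipse is t = π√(a_t³/μ) = 1.209×10^5 s.
The target's mean motion on its circular orbit is ω₂ = √(μ/r₂³) = 1.136×10^-5 rad/s.
Angle swept by the target during transfer: ω₂·t = 1.3734 rad = 78.69°.
Arrival is 180° from departure on the ellipse, so φ = 180° − 78.69° = 101.3°.

φ = 101.3°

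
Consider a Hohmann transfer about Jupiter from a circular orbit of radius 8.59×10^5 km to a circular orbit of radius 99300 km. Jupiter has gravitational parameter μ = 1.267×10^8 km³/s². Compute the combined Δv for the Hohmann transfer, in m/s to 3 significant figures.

Δv = 18700 m/s

Semi-major axis of the transfer orbit: a_t = (8.590×10^5 + 99300)/2 = 4.7915×10^5 km.
Circular speed at r₁: v₁ = √(μ/r₁) = √(1.267×10^8/8.590×10^5) = 12.1448 km/s.
Transfer-orbit speed at r₁ (v² = μ(2/r − 1/a)): v_a = √[μ(2/r₁ − 1/a_t)] = 5.52880 km/s.
First burn Δv₁ = |v_a − v₁| = 6.6160 km/s.
Circular speed at r₂: v₂ = √(μ/r₂) = 35.720 km/s.
Transfer-orbit speed at r₂: v_p = √[μ(2/r₂ − 1/a_t)] = 47.827 km/s.
Second burn Δv₂ = |v₂ − v_p| = 12.107 km/s.
Total Δv = Δv₁ + Δv₂ = 18.72 km/s.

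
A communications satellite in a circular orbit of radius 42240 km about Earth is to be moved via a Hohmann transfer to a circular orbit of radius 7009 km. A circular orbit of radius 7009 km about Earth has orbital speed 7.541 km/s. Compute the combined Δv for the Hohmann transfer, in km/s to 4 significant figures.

From the circular-orbit relation v² = μ/r at r = 7009 km: μ = v²r = (7.541)² × 7009 = 3.98579×10^5 km³/s².
Transfer-ellipse semi-major axis a_t = (r₁ + r₂)/2 = (42240 + 7009)/2 = 24624.5 km.
At r₁ the circular-orbit speed is v₁ = √(μ/r₁) = 3.072 km/s.
On the transfer ellipse at r₁, v² = μ(2/r − 1/a) gives v_a = √[μ(2/r₁ − 1/a_t)] = 1.639 km/s.
First burn Δv₁ = |v_a − v₁| = 1.433 km/s.
Circular speed at r₂: v₂ = √(μ/r₂) = 7.541 km/s.
Transfer-orbit speed at r₂: v_p = √[μ(2/r₂ − 1/a_t)] = 9.877 km/s.
Second burn Δv₂ = |v₂ − v_p| = 2.336 km/s.
Δv = Δv₁ + Δv₂ = 1.433 + 2.336 = 3.769 km/s.

Δv = 3.769 km/s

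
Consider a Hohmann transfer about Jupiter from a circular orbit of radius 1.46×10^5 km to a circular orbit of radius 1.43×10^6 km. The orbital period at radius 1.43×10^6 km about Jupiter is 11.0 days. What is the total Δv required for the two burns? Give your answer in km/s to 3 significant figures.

From Kepler's third law T² = 4π²r³/μ at r = 1.43×10^6 km, T = 11.0 days = 11.0 × 86400 s = 9.504×10^5 s: μ = 4π²r³/T² = 1.27807×10^8 km³/s².
Transfer-ellipse semi-major axis a_t = (r₁ + r₂)/2 = (1.460×10^5 + 1.430×10^6)/2 = 7.880×10^5 km.
At r₁ the circular-orbit speed is v₁ = √(μ/r₁) = 29.59 km/s.
On the transfer ellipse at r₁, vis-viva equation gives v_p = √[μ(2/r₁ − 1/a_t)] = 39.86 km/s.
First burn Δv₁ = |v_p − v₁| = 10.270 km/s.
At r₂, v₂ = √(μ/r₂) = 9.45387 km/s.
Transfer-orbit speed at r₂: v_a = √[μ(2/r₂ − 1/a_t)] = 4.06933 km/s.
Second burn Δv₂ = |v₂ − v_a| = 5.3845 km/s.
Total Δv = Δv₁ + Δv₂ = 15.65 km/s.

Δv = 15.7 km/s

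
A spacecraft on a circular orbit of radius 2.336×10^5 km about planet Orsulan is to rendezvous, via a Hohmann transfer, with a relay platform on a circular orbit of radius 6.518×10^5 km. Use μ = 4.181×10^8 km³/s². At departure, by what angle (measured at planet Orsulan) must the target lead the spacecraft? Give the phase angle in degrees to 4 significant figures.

Semi-major axis of the transfer orbit: a_t = (2.336×10^5 + 6.518×10^5)/2 = 4.427×10^5 km.
Transfer time t = π√(a_t³/μ) = 45256 s.
The target's mean motion on its circular orbit is ω₂ = √(μ/r₂³) = 3.8857×10^-5 rad/s.
Angle swept by the target during transfer: ω₂·t = 1.7585 rad = 100.75°.
Arrival is 180° from departure on the ellipse, so φ = 180° − 100.75° = 79.25°.

φ = 79.25°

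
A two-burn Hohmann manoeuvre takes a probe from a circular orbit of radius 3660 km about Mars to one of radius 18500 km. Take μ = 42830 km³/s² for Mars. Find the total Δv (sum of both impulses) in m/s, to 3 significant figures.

Semi-major axis of the transfer orbit: a_t = (3660 + 18500)/2 = 11080 km.
Circular speed at r₁: v₁ = √(μ/r₁) = √(42830/3660) = 3.42085 km/s.
Transfer-orbit speed at r₁ (v² = μ(2/r − 1/a)): v_p = √[μ(2/r₁ − 1/a_t)] = 4.42028 km/s.
First burn Δv₁ = |v_p − v₁| = 0.99943 km/s.
At r₂, v₂ = √(μ/r₂) = 1.52156 km/s.
Transfer-orbit speed at r₂: v_a = √[μ(2/r₂ − 1/a_t)] = 0.874498 km/s.
Second burn Δv₂ = |v₂ − v_a| = 0.64706 km/s.
Total Δv = Δv₁ + Δv₂ = 1.646 km/s.

Δv = 1650 m/s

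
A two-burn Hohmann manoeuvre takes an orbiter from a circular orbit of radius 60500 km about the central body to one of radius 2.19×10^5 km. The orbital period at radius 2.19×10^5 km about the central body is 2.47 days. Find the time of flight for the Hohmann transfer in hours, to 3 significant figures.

From Kepler's third law T² = 4π²r³/μ at r = 2.19×10^5 km, T = 2.47 days = 2.47 × 86400 s = 2.13408×10^5 s: μ = 4π²r³/T² = 9.10481×10^6 km³/s².
The Hohmann ellipse has a_t = (r₁ + r₂)/2 = 1.3975×10^5 km.
Transfer time t = π√(a_t³/μ) = π√((1.3975×10^5)³ / 9.10481×10^6) = 54390 s.
Converting: 54390 s ÷ 3600 s/hour = 15.1 hours.

t = 15.1 hours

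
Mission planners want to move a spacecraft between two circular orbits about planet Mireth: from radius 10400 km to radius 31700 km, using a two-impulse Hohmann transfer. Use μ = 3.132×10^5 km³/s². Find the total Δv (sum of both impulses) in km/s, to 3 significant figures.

Transfer-ellipse semi-major axis a_t = (r₁ + r₂)/2 = (10400 + 31700)/2 = 21050 km.
Circular speed at r₁: v₁ = √(μ/r₁) = √(3.132×10^5/10400) = 5.4877 km/s.
Transfer-orbit speed at r₁ (vis-viva): v_p = √[μ(2/r₁ − 1/a_t)] = 6.7344 km/s.
First burn Δv₁ = |v_p − v₁| = 1.247 km/s.
Circular speed at r₂: v₂ = √(μ/r₂) = 3.1433 km/s.
Transfer-orbit speed at r₂: v_a = √[μ(2/r₂ − 1/a_t)] = 2.2094 km/s.
Second burn Δv₂ = |v₂ − v_a| = 0.9339 km/s.
Δv = Δv₁ + Δv₂ = 1.247 + 0.9339 = 2.181 km/s.

Δv = 2.18 km/s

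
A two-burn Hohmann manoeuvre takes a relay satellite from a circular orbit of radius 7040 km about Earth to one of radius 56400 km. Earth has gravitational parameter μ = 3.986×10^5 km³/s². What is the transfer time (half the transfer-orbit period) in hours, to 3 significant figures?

The Hohmann ellipse has a_t = (r₁ + r₂)/2 = 31720 km.
Half the transfer-orbit period gives t = π√(a_t³/μ) = 28110 s.
Converting: 28110 s ÷ 3600 s/hour = 7.81 hours.

t = 7.81 hours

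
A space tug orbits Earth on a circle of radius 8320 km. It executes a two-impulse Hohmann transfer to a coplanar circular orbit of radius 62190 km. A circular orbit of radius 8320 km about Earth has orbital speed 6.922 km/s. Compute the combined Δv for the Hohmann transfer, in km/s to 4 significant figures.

From the circular-orbit relation v² = μ/r at r = 8320 km: μ = v²r = (6.922)² × 8320 = 3.98645×10^5 km³/s².
The Hohmann ellipse has a_t = (r₁ + r₂)/2 = 35255 km.
At r₁ the circular-orbit speed is v₁ = √(μ/r₁) = 6.9220 km/s.
On the transfer ellipse at r₁, vis-viva equation gives v_p = √[μ(2/r₁ − 1/a_t)] = 9.1935 km/s.
First burn Δv₁ = |v_p − v₁| = 2.2715 km/s.
At r₂, v₂ = √(μ/r₂) = 2.5318 km/s.
Transfer-orbit speed at r₂: v_a = √[μ(2/r₂ − 1/a_t)] = 1.2299 km/s.
Second burn Δv₂ = |v₂ − v_a| = 1.3019 km/s.
Total Δv = Δv₁ + Δv₂ = 3.573 km/s.

Δv = 3.573 km/s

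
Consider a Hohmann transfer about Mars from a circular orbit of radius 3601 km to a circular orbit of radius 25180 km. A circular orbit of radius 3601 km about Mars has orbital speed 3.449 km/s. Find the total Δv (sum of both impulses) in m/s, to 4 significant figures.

From the circular-orbit relation v² = μ/r at r = 3601 km: μ = v²r = (3.449)² × 3601 = 42836.1 km³/s².
Transfer-ellipse semi-major axis a_t = (r₁ + r₂)/2 = (3601 + 25180)/2 = 14390.5 km.
At r₁ the circular-orbit speed is v₁ = √(μ/r₁) = 3.449 km/s.
On the transfer ellipse at r₁, v² = μ(2/r − 1/a) gives v_p = √[μ(2/r₁ − 1/a_t)] = 4.562 km/s.
First burn Δv₁ = |v_p − v₁| = 1.113 km/s.
Circular speed at r₂: v₂ = √(μ/r₂) = 1.30430 km/s.
Transfer-orbit speed at r₂: v_a = √[μ(2/r₂ − 1/a_t)] = 0.652455 km/s.
Second burn Δv₂ = |v₂ − v_a| = 0.6518 km/s.
Total Δv = Δv₁ + Δv₂ = 1.765 km/s.

Δv = 1765 m/s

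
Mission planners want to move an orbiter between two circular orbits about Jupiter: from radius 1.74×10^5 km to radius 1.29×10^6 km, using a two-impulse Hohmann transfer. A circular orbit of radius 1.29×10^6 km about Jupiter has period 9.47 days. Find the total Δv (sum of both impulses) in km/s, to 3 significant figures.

Δv = 13.9 km/s

From Kepler's third law T² = 4π²r³/μ at r = 1.29×10^6 km, T = 9.47 days = 9.47 × 86400 s = 8.18208×10^5 s: μ = 4π²r³/T² = 1.26591×10^8 km³/s².
The Hohmann ellipse has a_t = (r₁ + r₂)/2 = 7.320×10^5 km.
At r₁ the circular-orbit speed is v₁ = √(μ/r₁) = 26.973 km/s.
On the transfer ellipse at r₁, vis-viva gives v_p = √[μ(2/r₁ − 1/a_t)] = 35.807 km/s.
First burn Δv₁ = |v_p − v₁| = 8.834 km/s.
Circular speed at r₂: v₂ = √(μ/r₂) = 9.906 km/s.
Transfer-orbit speed at r₂: v_a = √[μ(2/r₂ − 1/a_t)] = 4.830 km/s.
Second burn Δv₂ = |v₂ − v_a| = 5.076 km/s.
Δv = Δv₁ + Δv₂ = 8.834 + 5.076 = 13.91 km/s.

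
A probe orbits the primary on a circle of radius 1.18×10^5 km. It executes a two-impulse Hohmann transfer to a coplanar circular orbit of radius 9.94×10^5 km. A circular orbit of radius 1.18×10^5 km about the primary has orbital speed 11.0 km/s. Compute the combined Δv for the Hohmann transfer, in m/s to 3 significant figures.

From the circular-orbit relation v² = μ/r at r = 1.18×10^5 km: μ = v²r = (11.0)² × 1.18×10^5 = 1.42780×10^7 km³/s².
Transfer-ellipse semi-major axis a_t = (r₁ + r₂)/2 = (1.180×10^5 + 9.940×10^5)/2 = 5.560×10^5 km.
At r₁ the circular-orbit speed is v₁ = √(μ/r₁) = 11.000 km/s.
Transfer-orbit speed at r₁ (vis-viva): v_p = √[μ(2/r₁ − 1/a_t)] = 14.708 km/s.
First burn Δv₁ = |v_p − v₁| = 3.708 km/s.
Circular speed at r₂: v₂ = √(μ/r₂) = 3.790 km/s.
Transfer-orbit speed at r₂: v_a = √[μ(2/r₂ − 1/a_t)] = 1.746 km/s.
Second burn Δv₂ = |v₂ − v_a| = 2.044 km/s.
Total Δv = Δv₁ + Δv₂ = 5.752 km/s.

Δv = 5750 m/s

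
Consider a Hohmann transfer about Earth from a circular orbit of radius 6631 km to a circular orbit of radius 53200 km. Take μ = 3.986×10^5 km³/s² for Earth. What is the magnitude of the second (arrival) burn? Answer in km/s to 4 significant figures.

Δv₂ = 1.449 km/s

Transfer-ellipse semi-major axis a_t = (r₁ + r₂)/2 = (6631 + 53200)/2 = 29915.5 km.
On the circular orbit at r = 53200 km, v_c = √(μ/r) = 2.73724 km/s.
Vis-viva on the transfer ellipse at r = 53200 km gives v_t = √[μ(2/r − 1/a_t)] = 1.28871 km/s.
Δv₂ = |v_t − v_c| = |1.28871 − 2.73724| = 1.449 km/s.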